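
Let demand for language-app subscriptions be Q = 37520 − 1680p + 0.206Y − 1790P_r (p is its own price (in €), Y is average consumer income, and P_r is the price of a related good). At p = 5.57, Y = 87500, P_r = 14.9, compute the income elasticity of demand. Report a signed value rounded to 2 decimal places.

At the given values, Q = 37520 − 1680(5.57) + 0.206(87500) − 1790(14.9) = 19516.4.
∂Q/∂Y = 0.206.
E = (0.206) × (87500/19516.4) = 0.9235…

0.92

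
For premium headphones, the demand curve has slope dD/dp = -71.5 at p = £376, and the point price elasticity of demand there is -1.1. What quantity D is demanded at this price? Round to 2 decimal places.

24440.00

Ed = (dD/dp)·(p/D) ⇒ D = (dD/dp)·p/Ed = (-71.5)·376/(-1.1) = 24440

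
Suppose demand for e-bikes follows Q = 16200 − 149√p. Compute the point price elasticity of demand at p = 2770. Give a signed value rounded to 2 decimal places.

dQ/dp = −149/(2√p) = -1.41552. At p = 2770, Q = 8358.01.
Ed = (dQ/dp)·(p/Q) = (-1.41552) × (2770/8358.01) = -0.4691…

-0.47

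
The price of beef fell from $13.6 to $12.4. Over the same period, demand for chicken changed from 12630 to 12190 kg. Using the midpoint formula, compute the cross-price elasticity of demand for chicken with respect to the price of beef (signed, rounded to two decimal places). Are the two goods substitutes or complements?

0.38; substitutes

%ΔQ_{chicken} = (12190 − 12630)/avg = -440/12410 = -0.035455…
%ΔP_{beef} = (12.4 − 13.6)/avg = -1.2/13 = -0.092307…
E_cross = (-440/12410) / (-1.2/13) = 0.3840…
E_cross > 0 ⇒ the goods are substitutes.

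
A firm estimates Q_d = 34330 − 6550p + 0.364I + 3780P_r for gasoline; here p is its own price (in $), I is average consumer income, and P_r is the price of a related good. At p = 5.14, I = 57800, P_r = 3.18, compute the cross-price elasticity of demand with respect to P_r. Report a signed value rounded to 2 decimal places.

At the given values, Q_d = 34330 − 6550(5.14) + 0.364(57800) + 3780(3.18) = 33722.6.
∂Q_d/∂P_r = 3780.
E = (3780) × (3.18/33722.6) = 0.3564…

0.36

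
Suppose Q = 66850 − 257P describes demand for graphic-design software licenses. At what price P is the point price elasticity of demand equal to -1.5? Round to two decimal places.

Ed = −257P/(66850 − 257P). Set this equal to -1.5:
257P = 1.5·(66850 − 257P) ⇒ 257P(1 + 1.5) = 1.5·66850
P = 1.5·66850 / (257·2.5) = 156.0700…

156.07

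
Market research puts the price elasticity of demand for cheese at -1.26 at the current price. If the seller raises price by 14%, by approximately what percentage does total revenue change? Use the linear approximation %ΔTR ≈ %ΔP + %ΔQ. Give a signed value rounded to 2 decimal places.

-3.64%

%ΔQ ≈ Ed × %ΔP = (-1.26) × (+14%) = -17.6400%
%ΔTR ≈ %ΔP + %ΔQ = (+14%) + (-17.6400%) = -3.6400%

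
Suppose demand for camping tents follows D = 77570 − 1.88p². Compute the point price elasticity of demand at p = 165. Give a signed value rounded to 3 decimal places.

dD/dp = −2·1.88·p = -620.4. At p = 165, D = 26387.
Ed = (dD/dp)·(p/D) = (-620.4) × (165/26387) = -3.87941…

-3.879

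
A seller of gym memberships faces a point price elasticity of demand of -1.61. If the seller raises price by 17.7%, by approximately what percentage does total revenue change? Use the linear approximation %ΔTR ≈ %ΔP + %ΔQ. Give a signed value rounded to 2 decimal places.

-10.80%

%ΔQ ≈ Ed × %ΔP = (-1.61) × (+17.7%) = -28.4970%
%ΔTR ≈ %ΔP + %ΔQ = (+17.7%) + (-28.4970%) = -10.7970%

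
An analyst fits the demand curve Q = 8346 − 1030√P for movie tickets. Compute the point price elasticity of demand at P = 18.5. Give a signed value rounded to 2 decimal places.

-0.57

dQ/dP = −1030/(2√P) = -119.735. At P = 18.5, Q = 3915.8.
Ed = (dQ/dP)·(P/Q) = (-119.735) × (18.5/3915.8) = -0.5656…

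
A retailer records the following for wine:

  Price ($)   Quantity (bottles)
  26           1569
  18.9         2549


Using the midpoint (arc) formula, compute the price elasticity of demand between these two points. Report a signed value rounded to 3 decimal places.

-1.505

%ΔQ = (2549 − 1569) / [(1569 + 2549)/2] = 980/2059 = 0.475959…
%ΔP = (18.9 − 26) / [(26 + 18.9)/2] = -7.1/22.45 = -0.316258…
Arc Ed = %ΔQ / %ΔP = (980/2059) / (-7.1/22.45) = -1.50496…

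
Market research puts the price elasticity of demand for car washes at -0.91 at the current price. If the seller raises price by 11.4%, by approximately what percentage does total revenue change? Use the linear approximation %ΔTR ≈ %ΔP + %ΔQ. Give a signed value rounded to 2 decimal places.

+1.03%

%ΔQ ≈ Ed × %ΔP = (-0.91) × (+11.4%) = -10.3740%
%ΔTR ≈ %ΔP + %ΔQ = (+11.4%) + (-10.3740%) = +1.0260%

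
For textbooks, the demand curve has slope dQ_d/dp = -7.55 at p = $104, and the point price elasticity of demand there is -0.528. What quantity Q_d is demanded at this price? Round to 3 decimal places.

Ed = (dQ_d/dp)·(p/Q_d) ⇒ Q_d = (dQ_d/dp)·p/Ed = (-7.55)·104/(-0.528) = 1487.12121…

1487.121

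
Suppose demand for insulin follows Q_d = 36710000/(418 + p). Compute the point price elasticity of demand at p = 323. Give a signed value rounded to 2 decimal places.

dQ_d/dp = −36710000/(418 + p)² = -66.8572. At p = 323, Q_d = 49541.2.
Ed = (dQ_d/dp)·(p/Q_d) = (-66.8572) × (323/49541.2) = -0.4358…

-0.44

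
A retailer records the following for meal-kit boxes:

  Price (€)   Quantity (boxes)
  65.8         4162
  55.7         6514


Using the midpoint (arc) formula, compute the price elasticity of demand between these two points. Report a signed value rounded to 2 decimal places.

-2.65

%ΔQ = (6514 − 4162) / [(4162 + 6514)/2] = 2352/5338 = 0.440614…
%ΔP = (55.7 − 65.8) / [(65.8 + 55.7)/2] = -10.1/60.75 = -0.166255…
Arc Ed = %ΔQ / %ΔP = (2352/5338) / (-10.1/60.75) = -2.6502…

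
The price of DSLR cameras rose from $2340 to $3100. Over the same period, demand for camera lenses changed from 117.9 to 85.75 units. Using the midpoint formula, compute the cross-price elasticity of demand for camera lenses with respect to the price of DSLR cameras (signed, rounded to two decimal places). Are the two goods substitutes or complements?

%ΔQ_{camera lenses} = (85.75 − 117.9)/avg = -32.15/101.825 = -0.315737…
%ΔP_{DSLR cameras} = (3100 − 2340)/avg = 760/2720 = 0.279411…
E_cross = (-32.15/101.825) / (760/2720) = -1.1300…
E_cross < 0 ⇒ the goods are complements.

-1.13; complements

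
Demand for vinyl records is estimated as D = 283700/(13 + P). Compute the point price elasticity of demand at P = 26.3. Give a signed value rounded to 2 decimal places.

dD/dP = −283700/(13 + P)² = -183.685. At P = 26.3, D = 7218.83.
Ed = (dD/dP)·(P/D) = (-183.685) × (26.3/7218.83) = -0.6692…

-0.67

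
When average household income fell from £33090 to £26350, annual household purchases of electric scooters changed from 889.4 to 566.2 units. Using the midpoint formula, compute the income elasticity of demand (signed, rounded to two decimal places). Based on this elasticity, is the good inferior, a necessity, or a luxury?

1.96; luxury

%ΔQ = (566.2 − 889.4)/[( 889.4 + 566.2)/2] = -323.2/727.8 = -0.444078…
%ΔIncome = (26350 − 33090)/[( 33090 + 26350)/2] = -6740/29720 = -0.226783…
E_income = (-323.2/727.8) / (-6740/29720) = 1.9581…
E_income > 1 ⇒ normal good, luxury.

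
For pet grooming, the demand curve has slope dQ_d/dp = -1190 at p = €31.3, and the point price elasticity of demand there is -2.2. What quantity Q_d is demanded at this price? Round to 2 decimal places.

16930.45

Ed = (dQ_d/dp)·(p/Q_d) ⇒ Q_d = (dQ_d/dp)·p/Ed = (-1190)·31.3/(-2.2) = 16930.4545…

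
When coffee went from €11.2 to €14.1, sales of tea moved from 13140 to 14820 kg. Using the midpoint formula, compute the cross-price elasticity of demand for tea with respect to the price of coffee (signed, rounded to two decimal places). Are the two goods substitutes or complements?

0.52; substitutes

%ΔQ_{tea} = (14820 − 13140)/avg = 1680/13980 = 0.120171…
%ΔP_{coffee} = (14.1 − 11.2)/avg = 2.9/12.65 = 0.229249…
E_cross = (1680/13980) / (2.9/12.65) = 0.5241…
E_cross > 0 ⇒ the goods are substitutes.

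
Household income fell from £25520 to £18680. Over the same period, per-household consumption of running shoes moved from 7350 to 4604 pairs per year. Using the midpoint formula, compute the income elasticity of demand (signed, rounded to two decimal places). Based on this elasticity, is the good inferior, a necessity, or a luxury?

%ΔQ = (4604 − 7350)/[( 7350 + 4604)/2] = -2746/5977 = -0.459427…
%ΔIncome = (18680 − 25520)/[( 25520 + 18680)/2] = -6840/22100 = -0.309502…
E_income = (-2746/5977) / (-6840/22100) = 1.4844…
E_income > 1 ⇒ normal good, luxury.

1.48; luxury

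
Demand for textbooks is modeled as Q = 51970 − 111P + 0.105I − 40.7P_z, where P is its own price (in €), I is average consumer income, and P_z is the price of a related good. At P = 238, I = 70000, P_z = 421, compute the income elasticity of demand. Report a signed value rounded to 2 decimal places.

0.47

At the given values, Q = 51970 − 111(238) + 0.105(70000) − 40.7(421) = 15767.3.
∂Q/∂I = 0.105.
E = (0.105) × (70000/15767.3) = 0.4661…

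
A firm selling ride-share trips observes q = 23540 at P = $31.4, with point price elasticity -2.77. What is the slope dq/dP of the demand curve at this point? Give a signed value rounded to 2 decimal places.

-2076.62

Ed = (dq/dP)·(P/q) ⇒ dq/dP = Ed·q/P = (-2.77)·23540/31.4 = -2076.6178…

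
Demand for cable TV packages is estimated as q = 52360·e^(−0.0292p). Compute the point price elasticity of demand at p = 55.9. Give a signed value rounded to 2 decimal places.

-1.63

dq/dp = −0.0292·q = -298.877. At p = 55.9, q = 10235.5.
Ed = (dq/dp)·(p/q) = (-298.877) × (55.9/10235.5) = -1.6322…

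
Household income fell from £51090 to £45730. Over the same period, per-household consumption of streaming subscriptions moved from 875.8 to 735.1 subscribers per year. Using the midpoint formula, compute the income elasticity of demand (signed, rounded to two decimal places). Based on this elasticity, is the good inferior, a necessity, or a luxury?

%ΔQ = (735.1 − 875.8)/[( 875.8 + 735.1)/2] = -140.7/805.45 = -0.174684…
%ΔIncome = (45730 − 51090)/[( 51090 + 45730)/2] = -5360/48410 = -0.110720…
E_income = (-140.7/805.45) / (-5360/48410) = 1.5777…
E_income > 1 ⇒ normal good, luxury.

1.58; luxury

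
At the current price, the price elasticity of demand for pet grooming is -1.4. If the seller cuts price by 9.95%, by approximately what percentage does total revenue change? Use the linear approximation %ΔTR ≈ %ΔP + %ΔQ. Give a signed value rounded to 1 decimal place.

%ΔQ ≈ Ed × %ΔP = (-1.4) × (-9.95%) = +13.9300%
%ΔTR ≈ %ΔP + %ΔQ = (-9.95%) + (+13.9300%) = +3.9800%

+4.0%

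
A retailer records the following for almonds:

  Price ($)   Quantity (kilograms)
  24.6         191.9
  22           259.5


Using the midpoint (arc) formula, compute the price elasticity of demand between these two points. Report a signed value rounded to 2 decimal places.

-2.68

%ΔQ = (259.5 − 191.9) / [(191.9 + 259.5)/2] = 67.6/225.7 = 0.299512…
%ΔP = (22 − 24.6) / [(24.6 + 22)/2] = -2.6/23.3 = -0.111587…
Arc Ed = %ΔQ / %ΔP = (67.6/225.7) / (-2.6/23.3) = -2.6840…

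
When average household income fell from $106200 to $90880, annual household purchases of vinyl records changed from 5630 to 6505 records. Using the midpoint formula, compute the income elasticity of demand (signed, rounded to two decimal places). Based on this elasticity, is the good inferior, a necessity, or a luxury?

-0.93; inferior

%ΔQ = (6505 − 5630)/[( 5630 + 6505)/2] = 875/6067.5 = 0.144210…
%ΔIncome = (90880 − 106200)/[( 106200 + 90880)/2] = -15320/98540 = -0.155469…
E_income = (875/6067.5) / (-15320/98540) = -0.9275…
E_income < 0 ⇒ inferior good.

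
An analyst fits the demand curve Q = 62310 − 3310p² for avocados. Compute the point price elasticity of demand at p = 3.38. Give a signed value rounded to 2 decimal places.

dQ/dp = −2·3310·p = -22375.6. At p = 3.38, Q = 24495.236.
Ed = (dQ/dp)·(p/Q) = (-22375.6) × (3.38/24495.236) = -3.0875…

-3.09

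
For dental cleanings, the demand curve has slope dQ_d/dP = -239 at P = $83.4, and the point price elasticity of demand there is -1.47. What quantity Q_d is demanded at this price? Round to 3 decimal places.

13559.592

Ed = (dQ_d/dP)·(P/Q_d) ⇒ Q_d = (dQ_d/dP)·P/Ed = (-239)·83.4/(-1.47) = 13559.59183…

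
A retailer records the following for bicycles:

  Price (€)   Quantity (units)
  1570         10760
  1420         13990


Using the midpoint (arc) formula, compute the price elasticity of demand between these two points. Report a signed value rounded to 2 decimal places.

%ΔQ = (13990 − 10760) / [(10760 + 13990)/2] = 3230/12375 = 0.261010…
%ΔP = (1420 − 1570) / [(1570 + 1420)/2] = -150/1495 = -0.100334…
Arc Ed = %ΔQ / %ΔP = (3230/12375) / (-150/1495) = -2.6014…

-2.60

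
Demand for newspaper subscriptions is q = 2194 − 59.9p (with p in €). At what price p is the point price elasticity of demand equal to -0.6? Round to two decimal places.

13.74

Ed = −59.9p/(2194 − 59.9p). Set this equal to -0.6:
59.9p = 0.6·(2194 − 59.9p) ⇒ 59.9p(1 + 0.6) = 0.6·2194
p = 0.6·2194 / (59.9·1.6) = 13.7353…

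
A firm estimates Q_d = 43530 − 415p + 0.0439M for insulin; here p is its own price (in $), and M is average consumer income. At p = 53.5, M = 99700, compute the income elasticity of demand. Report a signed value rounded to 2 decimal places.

0.17

At the given values, Q_d = 43530 − 415(53.5) + 0.0439(99700) = 25704.33.
∂Q_d/∂M = 0.0439.
E = (0.0439) × (99700/25704.33) = 0.1702…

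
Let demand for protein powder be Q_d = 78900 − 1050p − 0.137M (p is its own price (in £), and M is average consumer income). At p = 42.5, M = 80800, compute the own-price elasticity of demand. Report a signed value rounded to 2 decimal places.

At the given values, Q_d = 78900 − 1050(42.5) − 0.137(80800) = 23205.4.
∂Q_d/∂p = −1050.
E = (-1050) × (42.5/23205.4) = -1.9230…

-1.92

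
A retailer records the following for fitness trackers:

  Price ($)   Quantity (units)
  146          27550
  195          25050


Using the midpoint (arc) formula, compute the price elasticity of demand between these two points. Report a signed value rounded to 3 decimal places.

-0.331

%ΔQ = (25050 − 27550) / [(27550 + 25050)/2] = -2500/26300 = -0.095057…
%ΔP = (195 − 146) / [(146 + 195)/2] = 49/170.5 = 0.287390…
Arc Ed = %ΔQ / %ΔP = (-2500/26300) / (49/170.5) = -0.33075…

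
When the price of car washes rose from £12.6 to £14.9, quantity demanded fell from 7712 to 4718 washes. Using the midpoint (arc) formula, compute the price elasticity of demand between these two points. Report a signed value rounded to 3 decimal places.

%ΔQ = (4718 − 7712) / [(7712 + 4718)/2] = -2994/6215 = -0.481737…
%ΔP = (14.9 − 12.6) / [(12.6 + 14.9)/2] = 2.3/13.75 = 0.167272…
Arc Ed = %ΔQ / %ΔP = (-2994/6215) / (2.3/13.75) = -2.87995…

-2.880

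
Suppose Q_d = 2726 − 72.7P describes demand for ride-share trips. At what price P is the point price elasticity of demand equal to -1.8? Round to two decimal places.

24.10

Ed = −72.7P/(2726 − 72.7P). Set this equal to -1.8:
72.7P = 1.8·(2726 − 72.7P) ⇒ 72.7P(1 + 1.8) = 1.8·2726
P = 1.8·2726 / (72.7·2.8) = 24.1049…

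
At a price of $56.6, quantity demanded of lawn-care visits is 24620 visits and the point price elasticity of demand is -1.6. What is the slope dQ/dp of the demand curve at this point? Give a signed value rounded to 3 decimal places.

-695.972

Ed = (dQ/dp)·(p/Q) ⇒ dQ/dp = Ed·Q/p = (-1.6)·24620/56.6 = -695.97173…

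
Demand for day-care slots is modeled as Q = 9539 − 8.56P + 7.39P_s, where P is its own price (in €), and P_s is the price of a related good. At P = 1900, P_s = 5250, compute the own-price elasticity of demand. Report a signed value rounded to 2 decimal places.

-0.51

At the given values, Q = 9539 − 8.56(1900) + 7.39(5250) = 32072.5.
∂Q/∂P = −8.56.
E = (-8.56) × (1900/32072.5) = -0.5071…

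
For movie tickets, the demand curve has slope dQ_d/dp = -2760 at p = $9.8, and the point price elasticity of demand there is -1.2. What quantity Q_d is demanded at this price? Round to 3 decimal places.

22540.000

Ed = (dQ_d/dp)·(p/Q_d) ⇒ Q_d = (dQ_d/dp)·p/Ed = (-2760)·9.8/(-1.2) = 22540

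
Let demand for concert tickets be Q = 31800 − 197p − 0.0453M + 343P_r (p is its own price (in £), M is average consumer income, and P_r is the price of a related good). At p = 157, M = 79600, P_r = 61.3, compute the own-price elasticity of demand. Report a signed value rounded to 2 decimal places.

At the given values, Q = 31800 − 197(157) − 0.0453(79600) + 343(61.3) = 18291.02.
∂Q/∂p = −197.
E = (-197) × (157/18291.02) = -1.6909…

-1.69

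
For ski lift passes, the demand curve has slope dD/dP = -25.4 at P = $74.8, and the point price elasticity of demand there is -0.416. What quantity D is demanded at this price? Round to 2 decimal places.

Ed = (dD/dP)·(P/D) ⇒ D = (dD/dP)·P/Ed = (-25.4)·74.8/(-0.416) = 4567.1153…

4567.12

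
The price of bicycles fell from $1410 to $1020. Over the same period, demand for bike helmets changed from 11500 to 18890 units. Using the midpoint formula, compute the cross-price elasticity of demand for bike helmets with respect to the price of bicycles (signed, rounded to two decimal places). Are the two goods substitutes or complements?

%ΔQ_{bike helmets} = (18890 − 11500)/avg = 7390/15195 = 0.486344…
%ΔP_{bicycles} = (1020 − 1410)/avg = -390/1215 = -0.320987…
E_cross = (7390/15195) / (-390/1215) = -1.5151…
E_cross < 0 ⇒ the goods are complements.

-1.52; complements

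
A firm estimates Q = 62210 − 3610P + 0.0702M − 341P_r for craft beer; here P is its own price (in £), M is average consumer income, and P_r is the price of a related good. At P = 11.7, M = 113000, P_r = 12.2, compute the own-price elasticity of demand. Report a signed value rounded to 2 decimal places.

At the given values, Q = 62210 − 3610(11.7) + 0.0702(113000) − 341(12.2) = 23745.4.
∂Q/∂P = −3610.
E = (-3610) × (11.7/23745.4) = -1.7787…

-1.78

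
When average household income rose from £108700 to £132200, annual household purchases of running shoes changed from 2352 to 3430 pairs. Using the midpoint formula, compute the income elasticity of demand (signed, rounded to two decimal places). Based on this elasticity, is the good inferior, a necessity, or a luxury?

%ΔQ = (3430 − 2352)/[( 2352 + 3430)/2] = 1078/2891 = 0.372881…
%ΔIncome = (132200 − 108700)/[( 108700 + 132200)/2] = 23500/120450 = 0.195101…
E_income = (1078/2891) / (23500/120450) = 1.9112…
E_income > 1 ⇒ normal good, luxury.

1.91; luxury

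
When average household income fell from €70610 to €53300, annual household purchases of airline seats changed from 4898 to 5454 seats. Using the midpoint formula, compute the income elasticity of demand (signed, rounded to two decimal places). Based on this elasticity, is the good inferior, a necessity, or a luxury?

%ΔQ = (5454 − 4898)/[( 4898 + 5454)/2] = 556/5176 = 0.107418…
%ΔIncome = (53300 − 70610)/[( 70610 + 53300)/2] = -17310/61955 = -0.279396…
E_income = (556/5176) / (-17310/61955) = -0.3844…
E_income < 0 ⇒ inferior good.

-0.38; inferior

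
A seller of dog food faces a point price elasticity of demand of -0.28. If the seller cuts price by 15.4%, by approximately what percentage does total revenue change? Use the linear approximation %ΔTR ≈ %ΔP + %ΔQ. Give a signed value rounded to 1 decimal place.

%ΔQ ≈ Ed × %ΔP = (-0.28) × (-15.4%) = +4.3120%
%ΔTR ≈ %ΔP + %ΔQ = (-15.4%) + (+4.3120%) = -11.0880%

-11.1%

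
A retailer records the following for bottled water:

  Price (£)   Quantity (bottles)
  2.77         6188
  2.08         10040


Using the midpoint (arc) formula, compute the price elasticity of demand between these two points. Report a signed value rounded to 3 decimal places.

%ΔQ = (10040 − 6188) / [(6188 + 10040)/2] = 3852/8114 = 0.474735…
%ΔP = (2.08 − 2.77) / [(2.77 + 2.08)/2] = -0.69/2.425 = -0.284536…
Arc Ed = %ΔQ / %ΔP = (3852/8114) / (-0.69/2.425) = -1.66845…

-1.668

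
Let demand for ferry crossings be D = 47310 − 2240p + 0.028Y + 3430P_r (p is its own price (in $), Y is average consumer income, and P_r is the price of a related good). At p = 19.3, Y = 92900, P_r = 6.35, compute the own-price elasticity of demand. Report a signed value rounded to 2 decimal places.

-1.52

At the given values, D = 47310 − 2240(19.3) + 0.028(92900) + 3430(6.35) = 28459.7.
∂D/∂p = −2240.
E = (-2240) × (19.3/28459.7) = -1.5190…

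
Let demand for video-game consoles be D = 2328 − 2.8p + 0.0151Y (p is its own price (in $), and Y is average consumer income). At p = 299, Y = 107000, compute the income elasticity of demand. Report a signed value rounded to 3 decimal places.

0.520

At the given values, D = 2328 − 2.8(299) + 0.0151(107000) = 3106.5.
∂D/∂Y = 0.0151.
E = (0.0151) × (107000/3106.5) = 0.52010…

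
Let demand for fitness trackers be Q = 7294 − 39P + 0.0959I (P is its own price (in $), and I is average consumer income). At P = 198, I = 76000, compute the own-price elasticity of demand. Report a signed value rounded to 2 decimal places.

At the given values, Q = 7294 − 39(198) + 0.0959(76000) = 6860.4.
∂Q/∂P = −39.
E = (-39) × (198/6860.4) = -1.1255…

-1.13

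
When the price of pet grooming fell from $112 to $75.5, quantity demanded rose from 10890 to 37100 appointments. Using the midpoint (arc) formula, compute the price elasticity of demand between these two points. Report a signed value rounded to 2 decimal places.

%ΔQ = (37100 − 10890) / [(10890 + 37100)/2] = 26210/23995 = 1.092310…
%ΔP = (75.5 − 112) / [(112 + 75.5)/2] = -36.5/93.75 = -0.389333…
Arc Ed = %ΔQ / %ΔP = (26210/23995) / (-36.5/93.75) = -2.8055…

-2.81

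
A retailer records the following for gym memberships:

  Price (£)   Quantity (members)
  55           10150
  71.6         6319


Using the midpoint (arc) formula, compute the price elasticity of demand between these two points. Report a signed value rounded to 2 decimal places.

%ΔQ = (6319 − 10150) / [(10150 + 6319)/2] = -3831/8234.5 = -0.465237…
%ΔP = (71.6 − 55) / [(55 + 71.6)/2] = 16.6/63.3 = 0.262243…
Arc Ed = %ΔQ / %ΔP = (-3831/8234.5) / (16.6/63.3) = -1.7740…

-1.77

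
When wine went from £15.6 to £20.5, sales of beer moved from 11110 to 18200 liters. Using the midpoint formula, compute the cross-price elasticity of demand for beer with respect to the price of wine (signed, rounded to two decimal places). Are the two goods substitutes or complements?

1.78; substitutes

%ΔQ_{beer} = (18200 − 11110)/avg = 7090/14655 = 0.483793…
%ΔP_{wine} = (20.5 − 15.6)/avg = 4.9/18.05 = 0.271468…
E_cross = (7090/14655) / (4.9/18.05) = 1.7821…
E_cross > 0 ⇒ the goods are substitutes.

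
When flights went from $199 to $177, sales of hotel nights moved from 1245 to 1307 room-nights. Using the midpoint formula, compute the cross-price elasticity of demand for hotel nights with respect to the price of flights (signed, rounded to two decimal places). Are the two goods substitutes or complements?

-0.42; complements

%ΔQ_{hotel nights} = (1307 − 1245)/avg = 62/1276 = 0.048589…
%ΔP_{flights} = (177 − 199)/avg = -22/188 = -0.117021…
E_cross = (62/1276) / (-22/188) = -0.4152…
E_cross < 0 ⇒ the goods are complements.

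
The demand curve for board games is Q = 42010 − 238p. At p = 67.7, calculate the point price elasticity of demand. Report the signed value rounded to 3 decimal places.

-0.622

dQ/dp = −238. At p = 67.7, Q = 42010 − 238(67.7) = 25897.4.
Ed = (dQ/dp)·(p/Q) = −238 × (67.7/25897.4) = -0.62217…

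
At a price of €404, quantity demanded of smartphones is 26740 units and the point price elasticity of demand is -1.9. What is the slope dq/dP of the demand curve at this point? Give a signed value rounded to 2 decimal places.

-125.76

Ed = (dq/dP)·(P/q) ⇒ dq/dP = Ed·q/P = (-1.9)·26740/404 = -125.7574…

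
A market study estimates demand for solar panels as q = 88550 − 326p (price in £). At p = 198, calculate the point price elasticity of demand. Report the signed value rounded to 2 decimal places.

dq/dp = −326. At p = 198, q = 88550 − 326(198) = 24002.
Ed = (dq/dp)·(p/q) = −326 × (198/24002) = -2.6892…

-2.69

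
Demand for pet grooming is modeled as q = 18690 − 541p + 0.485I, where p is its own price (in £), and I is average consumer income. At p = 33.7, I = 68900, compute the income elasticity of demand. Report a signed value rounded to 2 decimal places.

At the given values, q = 18690 − 541(33.7) + 0.485(68900) = 33874.8.
∂q/∂I = 0.485.
E = (0.485) × (68900/33874.8) = 0.9864…

0.99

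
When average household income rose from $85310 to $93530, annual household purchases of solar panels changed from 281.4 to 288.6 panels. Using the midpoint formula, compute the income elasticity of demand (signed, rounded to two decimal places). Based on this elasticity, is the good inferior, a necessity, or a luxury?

%ΔQ = (288.6 − 281.4)/[( 281.4 + 288.6)/2] = 7.2/285 = 0.025263…
%ΔIncome = (93530 − 85310)/[( 85310 + 93530)/2] = 8220/89420 = 0.091925…
E_income = (7.2/285) / (8220/89420) = 0.2748…
0 < E_income < 1 ⇒ normal good, necessity.

0.27; necessity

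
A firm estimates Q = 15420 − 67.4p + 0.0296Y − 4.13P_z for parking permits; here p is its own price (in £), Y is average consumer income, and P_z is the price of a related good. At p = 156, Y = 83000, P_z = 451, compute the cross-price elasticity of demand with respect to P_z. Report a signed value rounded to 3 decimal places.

At the given values, Q = 15420 − 67.4(156) + 0.0296(83000) − 4.13(451) = 5499.77.
∂Q/∂P_z = -4.13.
E = (-4.13) × (451/5499.77) = -0.33867…

-0.339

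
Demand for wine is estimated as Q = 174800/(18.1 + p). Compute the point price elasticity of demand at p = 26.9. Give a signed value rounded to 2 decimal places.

-0.60

dQ/dp = −174800/(18.1 + p)² = -86.321. At p = 26.9, Q = 3884.44.
Ed = (dQ/dp)·(p/Q) = (-86.321) × (26.9/3884.44) = -0.5977…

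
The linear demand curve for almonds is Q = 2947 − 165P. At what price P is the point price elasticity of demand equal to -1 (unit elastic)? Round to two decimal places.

8.93

Ed = −165P/(2947 − 165P). Set this equal to -1:
165P = 1·(2947 − 165P) ⇒ 165P(1 + 1) = 1·2947
P = 1·2947 / (165·2) = 8.9303…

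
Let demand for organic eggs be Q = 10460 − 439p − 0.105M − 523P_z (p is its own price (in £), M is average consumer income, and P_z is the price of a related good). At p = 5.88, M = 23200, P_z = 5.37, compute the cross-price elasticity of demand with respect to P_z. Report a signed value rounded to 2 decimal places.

At the given values, Q = 10460 − 439(5.88) − 0.105(23200) − 523(5.37) = 2634.17.
∂Q/∂P_z = -523.
E = (-523) × (5.37/2634.17) = -1.0661…

-1.07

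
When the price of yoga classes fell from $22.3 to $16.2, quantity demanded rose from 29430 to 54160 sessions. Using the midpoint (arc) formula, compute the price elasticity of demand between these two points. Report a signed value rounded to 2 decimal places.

-1.87

%ΔQ = (54160 − 29430) / [(29430 + 54160)/2] = 24730/41795 = 0.591697…
%ΔP = (16.2 − 22.3) / [(22.3 + 16.2)/2] = -6.1/19.25 = -0.316883…
Arc Ed = %ΔQ / %ΔP = (24730/41795) / (-6.1/19.25) = -1.8672…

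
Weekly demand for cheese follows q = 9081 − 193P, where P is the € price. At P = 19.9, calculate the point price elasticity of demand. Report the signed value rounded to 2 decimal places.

dq/dP = −193. At P = 19.9, q = 9081 − 193(19.9) = 5240.3.
Ed = (dq/dP)·(P/q) = −193 × (19.9/5240.3) = -0.7329…

-0.73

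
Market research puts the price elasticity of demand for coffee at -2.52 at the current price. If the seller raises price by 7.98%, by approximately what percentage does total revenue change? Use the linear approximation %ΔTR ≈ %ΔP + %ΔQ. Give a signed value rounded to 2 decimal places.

-12.13%

%ΔQ ≈ Ed × %ΔP = (-2.52) × (+7.98%) = -20.1096%
%ΔTR ≈ %ΔP + %ΔQ = (+7.98%) + (-20.1096%) = -12.1296%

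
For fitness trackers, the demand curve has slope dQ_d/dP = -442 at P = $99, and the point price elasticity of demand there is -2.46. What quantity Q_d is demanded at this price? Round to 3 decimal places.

Ed = (dQ_d/dP)·(P/Q_d) ⇒ Q_d = (dQ_d/dP)·P/Ed = (-442)·99/(-2.46) = 17787.80487…

17787.805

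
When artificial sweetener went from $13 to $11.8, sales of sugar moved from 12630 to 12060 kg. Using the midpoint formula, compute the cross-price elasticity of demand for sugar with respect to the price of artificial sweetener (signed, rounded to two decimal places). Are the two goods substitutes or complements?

%ΔQ_{sugar} = (12060 − 12630)/avg = -570/12345 = -0.046172…
%ΔP_{artificial sweetener} = (11.8 − 13)/avg = -1.2/12.4 = -0.096774…
E_cross = (-570/12345) / (-1.2/12.4) = 0.4771…
E_cross > 0 ⇒ the goods are substitutes.

0.48; substitutes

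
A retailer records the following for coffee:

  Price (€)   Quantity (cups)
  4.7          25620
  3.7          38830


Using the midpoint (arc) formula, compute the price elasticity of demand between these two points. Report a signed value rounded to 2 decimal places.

%ΔQ = (38830 − 25620) / [(25620 + 38830)/2] = 13210/32225 = 0.409930…
%ΔP = (3.7 − 4.7) / [(4.7 + 3.7)/2] = -1/4.2 = -0.238095…
Arc Ed = %ΔQ / %ΔP = (13210/32225) / (-1/4.2) = -1.7217…

-1.72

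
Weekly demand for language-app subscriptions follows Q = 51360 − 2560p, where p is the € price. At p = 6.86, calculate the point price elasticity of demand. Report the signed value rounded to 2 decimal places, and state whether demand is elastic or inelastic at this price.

dQ/dp = −2560. At p = 6.86, Q = 51360 − 2560(6.86) = 33798.4.
Ed = (dQ/dp)·(p/Q) = −2560 × (6.86/33798.4) = -0.5195…
|Ed| = 0.52 < 1, so demand is inelastic.

-0.52; inelastic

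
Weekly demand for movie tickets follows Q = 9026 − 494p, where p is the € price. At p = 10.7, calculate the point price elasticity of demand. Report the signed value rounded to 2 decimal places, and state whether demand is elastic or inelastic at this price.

-1.41; elastic

dQ/dp = −494. At p = 10.7, Q = 9026 − 494(10.7) = 3740.2.
Ed = (dQ/dp)·(p/Q) = −494 × (10.7/3740.2) = -1.4132…
|Ed| = 1.41 > 1, so demand is elastic.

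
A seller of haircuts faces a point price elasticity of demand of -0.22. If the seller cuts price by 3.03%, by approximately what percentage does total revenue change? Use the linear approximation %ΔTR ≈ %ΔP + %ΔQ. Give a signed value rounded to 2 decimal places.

-2.36%

%ΔQ ≈ Ed × %ΔP = (-0.22) × (-3.03%) = +0.6666%
%ΔTR ≈ %ΔP + %ΔQ = (-3.03%) + (+0.6666%) = -2.3634%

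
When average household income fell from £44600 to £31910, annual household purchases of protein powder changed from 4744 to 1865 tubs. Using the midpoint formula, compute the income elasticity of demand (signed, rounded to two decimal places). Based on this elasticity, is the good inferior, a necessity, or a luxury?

2.63; luxury

%ΔQ = (1865 − 4744)/[( 4744 + 1865)/2] = -2879/3304.5 = -0.871236…
%ΔIncome = (31910 − 44600)/[( 44600 + 31910)/2] = -12690/38255 = -0.331721…
E_income = (-2879/3304.5) / (-12690/38255) = 2.6264…
E_income > 1 ⇒ normal good, luxury.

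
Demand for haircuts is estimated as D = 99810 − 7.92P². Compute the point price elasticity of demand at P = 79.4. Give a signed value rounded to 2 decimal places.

dD/dP = −2·7.92·P = -1257.696. At P = 79.4, D = 49879.4688.
Ed = (dD/dP)·(P/D) = (-1257.696) × (79.4/49879.4688) = -2.0020…

-2.00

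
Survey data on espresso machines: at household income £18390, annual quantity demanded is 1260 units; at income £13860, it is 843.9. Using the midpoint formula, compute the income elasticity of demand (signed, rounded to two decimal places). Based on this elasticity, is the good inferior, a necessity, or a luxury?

%ΔQ = (843.9 − 1260)/[( 1260 + 843.9)/2] = -416.1/1051.95 = -0.395551…
%ΔIncome = (13860 − 18390)/[( 18390 + 13860)/2] = -4530/16125 = -0.280930…
E_income = (-416.1/1051.95) / (-4530/16125) = 1.4080…
E_income > 1 ⇒ normal good, luxury.

1.41; luxury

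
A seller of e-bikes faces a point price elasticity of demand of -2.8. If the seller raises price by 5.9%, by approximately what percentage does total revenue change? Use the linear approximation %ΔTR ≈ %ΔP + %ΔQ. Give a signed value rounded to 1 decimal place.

%ΔQ ≈ Ed × %ΔP = (-2.8) × (+5.9%) = -16.5200%
%ΔTR ≈ %ΔP + %ΔQ = (+5.9%) + (-16.5200%) = -10.6200%

-10.6%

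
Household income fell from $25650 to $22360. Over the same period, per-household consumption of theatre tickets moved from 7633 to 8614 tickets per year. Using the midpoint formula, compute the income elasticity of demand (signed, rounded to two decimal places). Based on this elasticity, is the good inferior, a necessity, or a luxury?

%ΔQ = (8614 − 7633)/[( 7633 + 8614)/2] = 981/8123.5 = 0.120760…
%ΔIncome = (22360 − 25650)/[( 25650 + 22360)/2] = -3290/24005 = -0.137054…
E_income = (981/8123.5) / (-3290/24005) = -0.8811…
E_income < 0 ⇒ inferior good.

-0.88; inferior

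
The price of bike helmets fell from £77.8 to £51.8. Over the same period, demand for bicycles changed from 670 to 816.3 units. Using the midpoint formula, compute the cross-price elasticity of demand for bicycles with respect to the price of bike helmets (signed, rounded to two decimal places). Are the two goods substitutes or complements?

%ΔQ_{bicycles} = (816.3 − 670)/avg = 146.3/743.15 = 0.196864…
%ΔP_{bike helmets} = (51.8 − 77.8)/avg = -26/64.8 = -0.401234…
E_cross = (146.3/743.15) / (-26/64.8) = -0.4906…
E_cross < 0 ⇒ the goods are complements.

-0.49; complements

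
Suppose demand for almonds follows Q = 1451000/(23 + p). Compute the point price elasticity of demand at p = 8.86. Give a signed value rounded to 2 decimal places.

dQ/dp = −1451000/(23 + p)² = -1429.47. At p = 8.86, Q = 45543.
Ed = (dQ/dp)·(p/Q) = (-1429.47) × (8.86/45543) = -0.2780…

-0.28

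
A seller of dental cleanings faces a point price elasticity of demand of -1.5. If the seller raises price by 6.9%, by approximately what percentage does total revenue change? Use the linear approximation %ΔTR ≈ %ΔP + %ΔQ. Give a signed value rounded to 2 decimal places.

%ΔQ ≈ Ed × %ΔP = (-1.5) × (+6.9%) = -10.3500%
%ΔTR ≈ %ΔP + %ΔQ = (+6.9%) + (-10.3500%) = -3.4500%

-3.45%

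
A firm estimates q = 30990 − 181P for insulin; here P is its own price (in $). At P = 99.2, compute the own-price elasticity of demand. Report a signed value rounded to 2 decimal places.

At the given values, q = 30990 − 181(99.2) = 13034.8.
∂q/∂P = −181.
E = (-181) × (99.2/13034.8) = -1.3774…

-1.38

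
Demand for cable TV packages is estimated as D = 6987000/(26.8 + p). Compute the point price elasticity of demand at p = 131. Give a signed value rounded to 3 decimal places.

-0.830

dD/dp = −6987000/(26.8 + p)² = -280.593. At p = 131, D = 44277.6.
Ed = (dD/dp)·(p/D) = (-280.593) × (131/44277.6) = -0.83016…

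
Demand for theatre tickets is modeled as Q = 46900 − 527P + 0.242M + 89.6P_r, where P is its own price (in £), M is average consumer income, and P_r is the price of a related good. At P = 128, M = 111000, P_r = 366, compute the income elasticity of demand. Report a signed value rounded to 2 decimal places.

0.69

At the given values, Q = 46900 − 527(128) + 0.242(111000) + 89.6(366) = 39099.6.
∂Q/∂M = 0.242.
E = (0.242) × (111000/39099.6) = 0.6870…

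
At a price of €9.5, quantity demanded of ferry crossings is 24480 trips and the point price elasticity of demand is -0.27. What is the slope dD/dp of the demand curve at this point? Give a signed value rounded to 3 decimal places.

-695.747

Ed = (dD/dp)·(p/D) ⇒ dD/dp = Ed·D/p = (-0.27)·24480/9.5 = -695.74736…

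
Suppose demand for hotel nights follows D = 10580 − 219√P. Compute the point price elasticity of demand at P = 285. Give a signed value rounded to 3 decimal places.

dD/dP = −219/(2√P) = -6.48622. At P = 285, D = 6882.85.
Ed = (dD/dP)·(P/D) = (-6.48622) × (285/6882.85) = -0.26857…

-0.269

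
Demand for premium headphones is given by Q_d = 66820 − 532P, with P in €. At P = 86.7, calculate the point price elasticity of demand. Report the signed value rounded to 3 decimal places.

-2.229

dQ_d/dP = −532. At P = 86.7, Q_d = 66820 − 532(86.7) = 20695.6.
Ed = (dQ_d/dP)·(P/Q_d) = −532 × (86.7/20695.6) = -2.22870…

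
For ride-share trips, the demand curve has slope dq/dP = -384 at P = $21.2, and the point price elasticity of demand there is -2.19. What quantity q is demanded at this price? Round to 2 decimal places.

3717.26

Ed = (dq/dP)·(P/q) ⇒ q = (dq/dP)·P/Ed = (-384)·21.2/(-2.19) = 3717.2602…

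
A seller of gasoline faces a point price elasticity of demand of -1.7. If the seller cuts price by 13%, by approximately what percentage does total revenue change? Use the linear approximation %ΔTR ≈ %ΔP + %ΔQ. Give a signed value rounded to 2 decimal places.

%ΔQ ≈ Ed × %ΔP = (-1.7) × (-13%) = +22.1000%
%ΔTR ≈ %ΔP + %ΔQ = (-13%) + (+22.1000%) = +9.1000%

+9.10%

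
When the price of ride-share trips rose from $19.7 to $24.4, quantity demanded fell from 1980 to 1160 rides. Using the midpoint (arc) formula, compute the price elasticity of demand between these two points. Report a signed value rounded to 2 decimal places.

%ΔQ = (1160 − 1980) / [(1980 + 1160)/2] = -820/1570 = -0.522292…
%ΔP = (24.4 − 19.7) / [(19.7 + 24.4)/2] = 4.7/22.05 = 0.213151…
Arc Ed = %ΔQ / %ΔP = (-820/1570) / (4.7/22.05) = -2.4503…

-2.45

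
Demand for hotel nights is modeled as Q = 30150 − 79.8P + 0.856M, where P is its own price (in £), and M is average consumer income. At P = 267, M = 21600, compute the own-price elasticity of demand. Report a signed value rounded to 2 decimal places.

-0.78

At the given values, Q = 30150 − 79.8(267) + 0.856(21600) = 27333.
∂Q/∂P = −79.8.
E = (-79.8) × (267/27333) = -0.7795…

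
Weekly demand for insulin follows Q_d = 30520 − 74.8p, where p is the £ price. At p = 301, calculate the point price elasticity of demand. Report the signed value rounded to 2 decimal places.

dQ_d/dp = −74.8. At p = 301, Q_d = 30520 − 74.8(301) = 8005.2.
Ed = (dQ_d/dp)·(p/Q_d) = −74.8 × (301/8005.2) = -2.8125…

-2.81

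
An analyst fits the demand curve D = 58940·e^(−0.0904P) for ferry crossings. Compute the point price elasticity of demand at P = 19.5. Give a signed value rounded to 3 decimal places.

-1.763

dD/dP = −0.0904·D = -914.122. At P = 19.5, D = 10112.
Ed = (dD/dP)·(P/D) = (-914.122) × (19.5/10112) = -1.7628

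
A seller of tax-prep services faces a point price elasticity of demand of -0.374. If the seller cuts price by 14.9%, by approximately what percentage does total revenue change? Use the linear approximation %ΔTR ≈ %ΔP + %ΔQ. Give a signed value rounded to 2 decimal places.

-9.33%

%ΔQ ≈ Ed × %ΔP = (-0.374) × (-14.9%) = +5.5726%
%ΔTR ≈ %ΔP + %ΔQ = (-14.9%) + (+5.5726%) = -9.3274%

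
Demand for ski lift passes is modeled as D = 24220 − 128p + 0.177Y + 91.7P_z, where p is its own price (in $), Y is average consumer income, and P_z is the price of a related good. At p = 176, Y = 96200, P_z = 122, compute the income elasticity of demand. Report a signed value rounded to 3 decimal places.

0.569

At the given values, D = 24220 − 128(176) + 0.177(96200) + 91.7(122) = 29906.8.
∂D/∂Y = 0.177.
E = (0.177) × (96200/29906.8) = 0.56934…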